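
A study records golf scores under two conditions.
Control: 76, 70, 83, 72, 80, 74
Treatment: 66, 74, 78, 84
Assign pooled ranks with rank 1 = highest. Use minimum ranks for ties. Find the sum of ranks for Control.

33

Sorted (descending): 84, 83, 80, 78, 76, 74, 74, 72, 70, 66
The 2 values of 74 occupy positions 6–7 → each gets rank 6.
Control values → pooled ranks: 76→5, 70→9, 83→2, 72→8, 80→3, 74→6
Rank sum = 5 + 9 + 2 + 8 + 3 + 6 = 33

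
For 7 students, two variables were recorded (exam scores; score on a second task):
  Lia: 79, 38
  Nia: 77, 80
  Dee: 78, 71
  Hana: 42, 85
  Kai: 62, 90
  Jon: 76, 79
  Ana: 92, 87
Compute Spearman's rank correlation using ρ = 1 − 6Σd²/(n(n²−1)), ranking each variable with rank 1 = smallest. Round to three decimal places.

Ranks of variable 1: 6, 4, 5, 1, 2, 3, 7
Ranks of variable 2: 1, 4, 2, 5, 7, 3, 6
d = r₁ − r₂: 5, 0, 3, -4, -5, 0, 1
d²: 25, 0, 9, 16, 25, 0, 1; Σd² = 76
ρ = 1 − 6·76/(7·48) = 1 − 456/336 = -0.357

-0.357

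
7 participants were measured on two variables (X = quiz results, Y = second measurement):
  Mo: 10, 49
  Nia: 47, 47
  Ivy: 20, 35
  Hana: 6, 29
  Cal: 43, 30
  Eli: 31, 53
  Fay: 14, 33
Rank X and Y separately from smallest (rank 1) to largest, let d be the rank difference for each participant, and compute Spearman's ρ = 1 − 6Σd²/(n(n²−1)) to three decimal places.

Ranks of variable 1: 2, 7, 4, 1, 6, 5, 3
Ranks of variable 2: 6, 5, 4, 1, 2, 7, 3
d = r₁ − r₂: -4, 2, 0, 0, 4, -2, 0
d²: 16, 4, 0, 0, 16, 4, 0; Σd² = 40
ρ = 1 − 6·40/(7·48) = 1 − 240/336 = 0.286

0.286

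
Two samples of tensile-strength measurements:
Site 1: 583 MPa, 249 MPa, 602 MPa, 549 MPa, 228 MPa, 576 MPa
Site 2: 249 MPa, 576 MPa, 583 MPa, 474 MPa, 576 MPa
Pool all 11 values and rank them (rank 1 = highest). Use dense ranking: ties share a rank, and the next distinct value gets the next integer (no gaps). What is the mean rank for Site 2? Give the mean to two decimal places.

3.80

Sorted (descending): 602, 583, 583, 576, 576, 576, 549, 474, 249, 249, 228
The 2 values of 583 share dense rank 2.
The 3 values of 576 share dense rank 3.
The 2 values of 249 share dense rank 6.
Remaining distinct values take the next consecutive integers.
Site 2 values → pooled ranks: 249→6, 576→3, 583→2, 474→5, 576→3
Mean rank = (6 + 3 + 2 + 5 + 3) / 5 = 3.80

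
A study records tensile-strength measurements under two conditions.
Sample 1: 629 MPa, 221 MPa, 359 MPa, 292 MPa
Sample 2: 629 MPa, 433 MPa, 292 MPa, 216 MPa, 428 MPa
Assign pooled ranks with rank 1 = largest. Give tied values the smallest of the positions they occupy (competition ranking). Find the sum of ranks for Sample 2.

Sorted (descending): 629, 629, 433, 428, 359, 292, 292, 221, 216
The 2 values of 629 occupy positions 1–2 → each gets rank 1.
The 2 values of 292 occupy positions 6–7 → each gets rank 6.
Sample 2 values → pooled ranks: 629→1, 433→3, 292→6, 216→9, 428→4
Rank sum = 1 + 3 + 6 + 9 + 4 = 23

23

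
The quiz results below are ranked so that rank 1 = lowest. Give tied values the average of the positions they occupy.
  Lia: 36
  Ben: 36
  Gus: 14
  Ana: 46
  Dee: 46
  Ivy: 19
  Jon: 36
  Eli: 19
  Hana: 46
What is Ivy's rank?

Sorted (ascending): 14, 19, 19, 36, 36, 36, 46, 46, 46
The 2 values of 19 occupy positions 2–3 → average rank (2+3)/2 = 2.5.
The 3 values of 36 occupy positions 4–6 → average rank 5.
The 3 values of 46 occupy positions 7–9 → average rank 8.
Ivy has value 19 → rank 2.5.

2.5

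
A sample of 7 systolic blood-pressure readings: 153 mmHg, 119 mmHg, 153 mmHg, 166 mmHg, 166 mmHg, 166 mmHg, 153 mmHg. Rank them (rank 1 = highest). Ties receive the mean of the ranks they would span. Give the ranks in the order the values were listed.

Sorted (descending): 166, 166, 166, 153, 153, 153, 119
The 3 values of 166 occupy positions 1–3 → average rank 2.
The 3 values of 153 occupy positions 4–6 → average rank 5.

5, 7, 5, 2, 2, 2, 5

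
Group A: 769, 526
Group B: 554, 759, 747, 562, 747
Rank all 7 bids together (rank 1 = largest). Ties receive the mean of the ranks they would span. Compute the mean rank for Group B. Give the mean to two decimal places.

Sorted (descending): 769, 759, 747, 747, 562, 554, 526
The 2 values of 747 occupy positions 3–4 → average rank (3+4)/2 = 3.5.
Group B values → pooled ranks: 554→6, 759→2, 747→3.5, 562→5, 747→3.5
Mean rank = (6 + 2 + 3.5 + 5 + 3.5) / 5 = 4.00

4.00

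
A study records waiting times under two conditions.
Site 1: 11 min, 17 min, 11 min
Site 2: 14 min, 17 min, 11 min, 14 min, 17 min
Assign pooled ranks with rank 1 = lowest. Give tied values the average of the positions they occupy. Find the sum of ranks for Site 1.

11

Sorted (ascending): 11, 11, 11, 14, 14, 17, 17, 17
The 3 values of 11 occupy positions 1–3 → average rank 2.
The 2 values of 14 occupy positions 4–5 → average rank (4+5)/2 = 4.5.
The 3 values of 17 occupy positions 6–8 → average rank 7.
Site 1 values → pooled ranks: 11→2, 17→7, 11→2
Rank sum = 2 + 7 + 2 = 11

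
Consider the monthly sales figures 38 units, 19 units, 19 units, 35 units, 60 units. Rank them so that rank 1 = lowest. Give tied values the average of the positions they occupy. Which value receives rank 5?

60

Sorted (ascending): 19, 19, 35, 38, 60
The 2 values of 19 occupy positions 1–2 → average rank (1+2)/2 = 1.5.
Rank 5 → value 60.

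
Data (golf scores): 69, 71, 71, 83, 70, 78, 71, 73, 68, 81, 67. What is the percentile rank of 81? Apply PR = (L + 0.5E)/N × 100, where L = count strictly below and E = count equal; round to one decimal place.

N = 11.
Strictly below 81: 9. Equal to 81: 1.
PR = (9 + 0.5·1)/11 × 100 = 86.4

86.4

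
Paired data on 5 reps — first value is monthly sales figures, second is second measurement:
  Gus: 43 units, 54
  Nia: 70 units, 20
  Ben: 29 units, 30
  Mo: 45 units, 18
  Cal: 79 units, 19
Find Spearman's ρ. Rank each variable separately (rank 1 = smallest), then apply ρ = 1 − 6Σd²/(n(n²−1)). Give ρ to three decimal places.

-0.600

Ranks of variable 1: 2, 4, 1, 3, 5
Ranks of variable 2: 5, 3, 4, 1, 2
d = r₁ − r₂: -3, 1, -3, 2, 3
d²: 9, 1, 9, 4, 9; Σd² = 32
ρ = 1 − 6·32/(5·24) = 1 − 192/120 = -0.600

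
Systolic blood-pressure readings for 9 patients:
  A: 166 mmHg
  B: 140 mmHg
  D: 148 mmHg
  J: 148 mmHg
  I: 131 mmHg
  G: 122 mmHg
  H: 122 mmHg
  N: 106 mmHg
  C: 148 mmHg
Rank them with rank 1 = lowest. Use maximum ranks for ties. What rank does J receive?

8

Sorted (ascending): 106, 122, 122, 131, 140, 148, 148, 148, 166
The 2 values of 122 occupy positions 2–3 → each gets rank 3.
The 3 values of 148 occupy positions 6–8 → each gets rank 8.
J has value 148 mmHg → rank 8.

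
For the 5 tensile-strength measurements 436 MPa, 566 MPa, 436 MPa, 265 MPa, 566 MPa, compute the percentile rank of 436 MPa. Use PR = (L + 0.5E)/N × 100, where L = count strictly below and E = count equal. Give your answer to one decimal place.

40.0

N = 5.
Strictly below 436: 1. Equal to 436: 2.
PR = (1 + 0.5·2)/5 × 100 = 40.0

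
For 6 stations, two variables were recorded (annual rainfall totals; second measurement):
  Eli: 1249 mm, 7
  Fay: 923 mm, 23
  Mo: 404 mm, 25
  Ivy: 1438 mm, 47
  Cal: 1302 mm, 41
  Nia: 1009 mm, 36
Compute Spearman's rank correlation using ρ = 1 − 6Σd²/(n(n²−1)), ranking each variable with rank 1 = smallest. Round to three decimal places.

0.600

Ranks of variable 1: 4, 2, 1, 6, 5, 3
Ranks of variable 2: 1, 2, 3, 6, 5, 4
d = r₁ − r₂: 3, 0, -2, 0, 0, -1
d²: 9, 0, 4, 0, 0, 1; Σd² = 14
ρ = 1 − 6·14/(6·35) = 1 − 84/210 = 0.600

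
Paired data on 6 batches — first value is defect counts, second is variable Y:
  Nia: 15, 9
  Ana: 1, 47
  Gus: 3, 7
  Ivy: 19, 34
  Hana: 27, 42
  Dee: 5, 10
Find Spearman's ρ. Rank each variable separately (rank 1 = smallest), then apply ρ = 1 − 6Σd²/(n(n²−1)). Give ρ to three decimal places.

0.086

Ranks of variable 1: 4, 1, 2, 5, 6, 3
Ranks of variable 2: 2, 6, 1, 4, 5, 3
d = r₁ − r₂: 2, -5, 1, 1, 1, 0
d²: 4, 25, 1, 1, 1, 0; Σd² = 32
ρ = 1 − 6·32/(6·35) = 1 − 192/210 = 0.086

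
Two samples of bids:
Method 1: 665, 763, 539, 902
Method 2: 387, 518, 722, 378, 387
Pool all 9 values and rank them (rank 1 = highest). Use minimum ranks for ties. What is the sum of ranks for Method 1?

12

Sorted (descending): 902, 763, 722, 665, 539, 518, 387, 387, 378
The 2 values of 387 occupy positions 7–8 → each gets rank 7.
Method 1 values → pooled ranks: 665→4, 763→2, 539→5, 902→1
Rank sum = 4 + 2 + 5 + 1 = 12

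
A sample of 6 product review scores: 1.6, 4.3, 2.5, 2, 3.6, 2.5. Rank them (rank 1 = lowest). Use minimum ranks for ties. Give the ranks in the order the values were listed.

Sorted (ascending): 1.6, 2, 2.5, 2.5, 3.6, 4.3
The 2 values of 2.5 occupy positions 3–4 → each gets rank 3.

1, 6, 3, 2, 5, 3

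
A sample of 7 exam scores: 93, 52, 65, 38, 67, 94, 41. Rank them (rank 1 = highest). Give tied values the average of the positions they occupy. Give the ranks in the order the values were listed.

Sorted (descending): 94, 93, 67, 65, 52, 41, 38
No ties — each value takes its position as its rank.

2, 5, 4, 7, 3, 1, 6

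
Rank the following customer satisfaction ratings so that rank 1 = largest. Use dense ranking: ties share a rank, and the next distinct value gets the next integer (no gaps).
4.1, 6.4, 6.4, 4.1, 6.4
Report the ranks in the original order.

Sorted (descending): 6.4, 6.4, 6.4, 4.1, 4.1
The 3 values of 6.4 share dense rank 1.
The 2 values of 4.1 share dense rank 2.

2, 1, 1, 2, 1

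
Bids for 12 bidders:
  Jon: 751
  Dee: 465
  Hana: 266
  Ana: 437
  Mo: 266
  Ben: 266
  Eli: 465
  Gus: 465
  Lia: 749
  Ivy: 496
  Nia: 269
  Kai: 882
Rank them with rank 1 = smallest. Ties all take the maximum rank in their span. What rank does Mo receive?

Sorted (ascending): 266, 266, 266, 269, 437, 465, 465, 465, 496, 749, 751, 882
The 3 values of 266 occupy positions 1–3 → each gets rank 3.
The 3 values of 465 occupy positions 6–8 → each gets rank 8.
Mo has value 266 → rank 3.

3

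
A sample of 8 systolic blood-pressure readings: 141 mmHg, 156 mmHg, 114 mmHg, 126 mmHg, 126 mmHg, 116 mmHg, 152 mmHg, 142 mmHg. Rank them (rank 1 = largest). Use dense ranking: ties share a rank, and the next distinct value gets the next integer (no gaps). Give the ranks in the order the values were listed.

Sorted (descending): 156, 152, 142, 141, 126, 126, 116, 114
The 2 values of 126 share dense rank 5.
Remaining distinct values take the next consecutive integers.

4, 1, 7, 5, 5, 6, 2, 3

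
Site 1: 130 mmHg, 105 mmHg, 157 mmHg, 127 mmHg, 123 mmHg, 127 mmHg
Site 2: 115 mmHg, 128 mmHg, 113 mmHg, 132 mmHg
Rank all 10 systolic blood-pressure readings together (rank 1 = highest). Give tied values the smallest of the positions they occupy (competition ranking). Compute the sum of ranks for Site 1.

31

Sorted (descending): 157, 132, 130, 128, 127, 127, 123, 115, 113, 105
The 2 values of 127 occupy positions 5–6 → each gets rank 5.
Site 1 values → pooled ranks: 130→3, 105→10, 157→1, 127→5, 123→7, 127→5
Rank sum = 3 + 10 + 1 + 5 + 7 + 5 = 31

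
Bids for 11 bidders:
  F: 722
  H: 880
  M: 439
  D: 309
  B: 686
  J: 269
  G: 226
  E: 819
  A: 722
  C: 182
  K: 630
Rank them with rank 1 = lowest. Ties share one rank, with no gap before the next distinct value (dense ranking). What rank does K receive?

6

Sorted (ascending): 182, 226, 269, 309, 439, 630, 686, 722, 722, 819, 880
The 2 values of 722 share dense rank 8.
Remaining distinct values take the next consecutive integers.
K has value 630 → rank 6.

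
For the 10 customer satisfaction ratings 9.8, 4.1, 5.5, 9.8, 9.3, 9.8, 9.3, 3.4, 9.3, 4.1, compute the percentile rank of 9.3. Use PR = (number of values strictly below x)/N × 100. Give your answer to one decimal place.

40.0

N = 10.
Strictly below 9.3: 4. Equal to 9.3: 3.
PR = 4/10 × 100 = 40.0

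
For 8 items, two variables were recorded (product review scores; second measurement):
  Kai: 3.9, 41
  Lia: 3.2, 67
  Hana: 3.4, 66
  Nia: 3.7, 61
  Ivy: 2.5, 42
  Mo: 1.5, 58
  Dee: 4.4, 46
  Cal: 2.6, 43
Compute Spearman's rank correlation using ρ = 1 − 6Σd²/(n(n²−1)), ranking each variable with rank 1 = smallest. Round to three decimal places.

-0.048

Ranks of variable 1: 7, 4, 5, 6, 2, 1, 8, 3
Ranks of variable 2: 1, 8, 7, 6, 2, 5, 4, 3
d = r₁ − r₂: 6, -4, -2, 0, 0, -4, 4, 0
d²: 36, 16, 4, 0, 0, 16, 16, 0; Σd² = 88
ρ = 1 − 6·88/(8·63) = 1 − 528/504 = -0.048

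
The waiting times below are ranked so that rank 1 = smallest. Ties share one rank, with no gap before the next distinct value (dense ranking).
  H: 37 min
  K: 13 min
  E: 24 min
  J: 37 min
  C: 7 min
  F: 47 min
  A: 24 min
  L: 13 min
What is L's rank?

Sorted (ascending): 7, 13, 13, 24, 24, 37, 37, 47
The 2 values of 13 share dense rank 2.
The 2 values of 24 share dense rank 3.
The 2 values of 37 share dense rank 4.
Remaining distinct values take the next consecutive integers.
L has value 13 min → rank 2.

2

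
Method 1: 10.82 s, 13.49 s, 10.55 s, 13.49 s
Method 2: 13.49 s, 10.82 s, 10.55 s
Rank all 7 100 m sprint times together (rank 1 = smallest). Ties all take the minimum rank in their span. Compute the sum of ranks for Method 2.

9

Sorted (ascending): 10.55, 10.55, 10.82, 10.82, 13.49, 13.49, 13.49
The 2 values of 10.55 occupy positions 1–2 → each gets rank 1.
The 2 values of 10.82 occupy positions 3–4 → each gets rank 3.
The 3 values of 13.49 occupy positions 5–7 → each gets rank 5.
Method 2 values → pooled ranks: 13.49→5, 10.82→3, 10.55→1
Rank sum = 5 + 3 + 1 = 9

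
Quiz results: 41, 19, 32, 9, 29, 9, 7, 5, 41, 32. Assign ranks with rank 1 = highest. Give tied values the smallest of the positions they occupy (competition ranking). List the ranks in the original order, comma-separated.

Sorted (descending): 41, 41, 32, 32, 29, 19, 9, 9, 7, 5
The 2 values of 41 occupy positions 1–2 → each gets rank 1.
The 2 values of 32 occupy positions 3–4 → each gets rank 3.
The 2 values of 9 occupy positions 7–8 → each gets rank 7.

1, 6, 3, 7, 5, 7, 9, 10, 1, 3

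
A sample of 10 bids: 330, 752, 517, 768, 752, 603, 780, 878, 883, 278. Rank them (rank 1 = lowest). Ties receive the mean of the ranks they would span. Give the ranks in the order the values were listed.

Sorted (ascending): 278, 330, 517, 603, 752, 752, 768, 780, 878, 883
The 2 values of 752 occupy positions 5–6 → average rank (5+6)/2 = 5.5.

2, 5.5, 3, 7, 5.5, 4, 8, 9, 10, 1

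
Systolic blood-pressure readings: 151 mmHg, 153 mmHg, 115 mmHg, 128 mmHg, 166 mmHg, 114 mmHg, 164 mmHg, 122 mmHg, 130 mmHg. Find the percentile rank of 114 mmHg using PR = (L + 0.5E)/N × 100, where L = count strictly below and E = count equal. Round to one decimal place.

N = 9.
Strictly below 114: 0. Equal to 114: 1.
PR = (0 + 0.5·1)/9 × 100 = 5.6

5.6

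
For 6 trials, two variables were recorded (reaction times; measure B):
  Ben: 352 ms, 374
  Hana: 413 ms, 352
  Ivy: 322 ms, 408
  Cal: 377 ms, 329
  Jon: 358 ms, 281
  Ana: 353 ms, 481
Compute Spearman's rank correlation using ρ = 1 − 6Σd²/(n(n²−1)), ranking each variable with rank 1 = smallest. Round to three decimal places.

-0.600

Ranks of variable 1: 2, 6, 1, 5, 4, 3
Ranks of variable 2: 4, 3, 5, 2, 1, 6
d = r₁ − r₂: -2, 3, -4, 3, 3, -3
d²: 4, 9, 16, 9, 9, 9; Σd² = 56
ρ = 1 − 6·56/(6·35) = 1 − 336/210 = -0.600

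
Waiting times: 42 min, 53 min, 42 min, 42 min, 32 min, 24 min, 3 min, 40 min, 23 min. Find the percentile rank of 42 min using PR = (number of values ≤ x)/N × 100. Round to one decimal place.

N = 9.
Strictly below 42: 5. Equal to 42: 3.
PR = 8/9 × 100 = 88.9

88.9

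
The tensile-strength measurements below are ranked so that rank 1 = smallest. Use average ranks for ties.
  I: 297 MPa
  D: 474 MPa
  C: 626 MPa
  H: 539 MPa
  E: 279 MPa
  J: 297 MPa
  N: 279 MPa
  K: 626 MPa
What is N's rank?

1.5

Sorted (ascending): 279, 279, 297, 297, 474, 539, 626, 626
The 2 values of 279 occupy positions 1–2 → average rank (1+2)/2 = 1.5.
The 2 values of 297 occupy positions 3–4 → average rank (3+4)/2 = 3.5.
The 2 values of 626 occupy positions 7–8 → average rank (7+8)/2 = 7.5.
N has value 279 MPa → rank 1.5.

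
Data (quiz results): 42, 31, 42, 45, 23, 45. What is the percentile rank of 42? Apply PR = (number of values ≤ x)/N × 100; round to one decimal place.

66.7

N = 6.
Strictly below 42: 2. Equal to 42: 2.
PR = 4/6 × 100 = 66.7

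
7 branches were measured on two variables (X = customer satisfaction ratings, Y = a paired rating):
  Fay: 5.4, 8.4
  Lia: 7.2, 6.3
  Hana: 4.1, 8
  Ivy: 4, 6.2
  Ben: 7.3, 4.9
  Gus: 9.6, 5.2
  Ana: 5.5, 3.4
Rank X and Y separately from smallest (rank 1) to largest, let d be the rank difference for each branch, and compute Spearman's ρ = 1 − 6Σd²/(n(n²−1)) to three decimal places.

-0.464

Ranks of variable 1: 3, 5, 2, 1, 6, 7, 4
Ranks of variable 2: 7, 5, 6, 4, 2, 3, 1
d = r₁ − r₂: -4, 0, -4, -3, 4, 4, 3
d²: 16, 0, 16, 9, 16, 16, 9; Σd² = 82
ρ = 1 − 6·82/(7·48) = 1 − 492/336 = -0.464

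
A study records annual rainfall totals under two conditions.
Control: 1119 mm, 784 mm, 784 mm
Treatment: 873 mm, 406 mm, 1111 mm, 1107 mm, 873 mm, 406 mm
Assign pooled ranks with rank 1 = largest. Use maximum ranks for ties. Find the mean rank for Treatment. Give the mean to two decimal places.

Sorted (descending): 1119, 1111, 1107, 873, 873, 784, 784, 406, 406
The 2 values of 873 occupy positions 4–5 → each gets rank 5.
The 2 values of 784 occupy positions 6–7 → each gets rank 7.
The 2 values of 406 occupy positions 8–9 → each gets rank 9.
Treatment values → pooled ranks: 873→5, 406→9, 1111→2, 1107→3, 873→5, 406→9
Mean rank = (5 + 9 + 2 + 3 + 5 + 9) / 6 = 5.50

5.50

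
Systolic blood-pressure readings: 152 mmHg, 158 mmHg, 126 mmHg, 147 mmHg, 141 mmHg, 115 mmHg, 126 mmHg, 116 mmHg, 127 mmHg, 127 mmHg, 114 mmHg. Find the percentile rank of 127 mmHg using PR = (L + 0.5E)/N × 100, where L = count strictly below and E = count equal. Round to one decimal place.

N = 11.
Strictly below 127: 5. Equal to 127: 2.
PR = (5 + 0.5·2)/11 × 100 = 54.5

54.5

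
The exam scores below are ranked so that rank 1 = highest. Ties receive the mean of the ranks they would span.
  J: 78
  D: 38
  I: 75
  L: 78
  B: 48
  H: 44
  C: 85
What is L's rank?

2.5

Sorted (descending): 85, 78, 78, 75, 48, 44, 38
The 2 values of 78 occupy positions 2–3 → average rank (2+3)/2 = 2.5.
L has value 78 → rank 2.5.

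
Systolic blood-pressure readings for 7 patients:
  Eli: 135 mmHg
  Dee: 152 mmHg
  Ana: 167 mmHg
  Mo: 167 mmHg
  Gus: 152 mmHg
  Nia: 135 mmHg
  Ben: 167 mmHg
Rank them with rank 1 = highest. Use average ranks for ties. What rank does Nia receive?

Sorted (descending): 167, 167, 167, 152, 152, 135, 135
The 3 values of 167 occupy positions 1–3 → average rank 2.
The 2 values of 152 occupy positions 4–5 → average rank (4+5)/2 = 4.5.
The 2 values of 135 occupy positions 6–7 → average rank (6+7)/2 = 6.5.
Nia has value 135 mmHg → rank 6.5.

6.5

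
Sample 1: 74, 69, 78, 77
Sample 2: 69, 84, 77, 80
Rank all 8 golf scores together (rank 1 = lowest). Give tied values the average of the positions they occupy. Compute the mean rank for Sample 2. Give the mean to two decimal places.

5.25

Sorted (ascending): 69, 69, 74, 77, 77, 78, 80, 84
The 2 values of 69 occupy positions 1–2 → average rank (1+2)/2 = 1.5.
The 2 values of 77 occupy positions 4–5 → average rank (4+5)/2 = 4.5.
Sample 2 values → pooled ranks: 69→1.5, 84→8, 77→4.5, 80→7
Mean rank = (1.5 + 8 + 4.5 + 7) / 4 = 5.25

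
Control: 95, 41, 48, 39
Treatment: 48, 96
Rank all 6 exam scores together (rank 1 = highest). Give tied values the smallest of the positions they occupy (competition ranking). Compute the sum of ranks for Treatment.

Sorted (descending): 96, 95, 48, 48, 41, 39
The 2 values of 48 occupy positions 3–4 → each gets rank 3.
Treatment values → pooled ranks: 48→3, 96→1
Rank sum = 3 + 1 = 4

4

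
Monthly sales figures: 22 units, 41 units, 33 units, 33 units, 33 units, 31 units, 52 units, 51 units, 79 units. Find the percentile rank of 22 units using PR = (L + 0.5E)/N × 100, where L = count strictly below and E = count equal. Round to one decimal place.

5.6

N = 9.
Strictly below 22: 0. Equal to 22: 1.
PR = (0 + 0.5·1)/9 × 100 = 5.6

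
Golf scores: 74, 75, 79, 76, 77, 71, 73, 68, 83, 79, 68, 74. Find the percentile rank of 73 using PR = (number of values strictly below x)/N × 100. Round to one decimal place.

25.0

N = 12.
Strictly below 73: 3. Equal to 73: 1.
PR = 3/12 × 100 = 25.0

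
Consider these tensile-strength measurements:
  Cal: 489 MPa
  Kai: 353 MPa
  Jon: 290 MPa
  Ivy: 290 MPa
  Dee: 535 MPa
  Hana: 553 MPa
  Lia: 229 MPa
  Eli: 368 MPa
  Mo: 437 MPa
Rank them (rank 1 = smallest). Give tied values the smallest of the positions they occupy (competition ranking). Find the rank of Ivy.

2

Sorted (ascending): 229, 290, 290, 353, 368, 437, 489, 535, 553
The 2 values of 290 occupy positions 2–3 → each gets rank 2.
Ivy has value 290 MPa → rank 2.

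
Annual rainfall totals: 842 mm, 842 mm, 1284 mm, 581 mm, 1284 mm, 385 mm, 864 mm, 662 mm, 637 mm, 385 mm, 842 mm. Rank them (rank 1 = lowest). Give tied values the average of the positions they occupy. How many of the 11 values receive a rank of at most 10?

9

Sorted (ascending): 385, 385, 581, 637, 662, 842, 842, 842, 864, 1284, 1284
The 2 values of 385 occupy positions 1–2 → average rank (1+2)/2 = 1.5.
The 3 values of 842 occupy positions 6–8 → average rank 7.
The 2 values of 1284 occupy positions 10–11 → average rank (10+11)/2 = 10.5.
Ranks ≤ 10: {1.5, 1.5, 3, 4, 5, 7, 7, 7, 9} → 9 values.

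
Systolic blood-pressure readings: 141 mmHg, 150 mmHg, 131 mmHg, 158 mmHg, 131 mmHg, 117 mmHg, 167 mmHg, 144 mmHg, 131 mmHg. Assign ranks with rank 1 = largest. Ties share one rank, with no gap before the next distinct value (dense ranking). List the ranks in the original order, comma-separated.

Sorted (descending): 167, 158, 150, 144, 141, 131, 131, 131, 117
The 3 values of 131 share dense rank 6.
Remaining distinct values take the next consecutive integers.

5, 3, 6, 2, 6, 7, 1, 4, 6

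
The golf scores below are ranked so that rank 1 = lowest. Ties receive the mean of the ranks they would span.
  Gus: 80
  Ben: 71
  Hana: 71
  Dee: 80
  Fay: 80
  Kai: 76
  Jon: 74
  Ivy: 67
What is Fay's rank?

Sorted (ascending): 67, 71, 71, 74, 76, 80, 80, 80
The 2 values of 71 occupy positions 2–3 → average rank (2+3)/2 = 2.5.
The 3 values of 80 occupy positions 6–8 → average rank 7.
Fay has value 80 → rank 7.

7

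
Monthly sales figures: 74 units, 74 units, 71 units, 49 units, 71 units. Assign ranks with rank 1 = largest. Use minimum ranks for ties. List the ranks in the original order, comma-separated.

Sorted (descending): 74, 74, 71, 71, 49
The 2 values of 74 occupy positions 1–2 → each gets rank 1.
The 2 values of 71 occupy positions 3–4 → each gets rank 3.

1, 1, 3, 5, 3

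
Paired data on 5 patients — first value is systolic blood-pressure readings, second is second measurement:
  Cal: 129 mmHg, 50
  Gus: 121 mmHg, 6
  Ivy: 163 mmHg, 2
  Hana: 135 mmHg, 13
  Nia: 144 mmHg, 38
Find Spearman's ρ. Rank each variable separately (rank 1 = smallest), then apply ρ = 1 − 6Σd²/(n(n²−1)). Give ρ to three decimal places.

-0.300

Ranks of variable 1: 2, 1, 5, 3, 4
Ranks of variable 2: 5, 2, 1, 3, 4
d = r₁ − r₂: -3, -1, 4, 0, 0
d²: 9, 1, 16, 0, 0; Σd² = 26
ρ = 1 − 6·26/(5·24) = 1 − 156/120 = -0.300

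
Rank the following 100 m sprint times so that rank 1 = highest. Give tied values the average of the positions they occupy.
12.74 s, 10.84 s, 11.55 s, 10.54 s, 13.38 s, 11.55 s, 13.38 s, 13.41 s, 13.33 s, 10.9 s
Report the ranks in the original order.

5, 9, 6.5, 10, 2.5, 6.5, 2.5, 1, 4, 8

Sorted (descending): 13.41, 13.38, 13.38, 13.33, 12.74, 11.55, 11.55, 10.9, 10.84, 10.54
The 2 values of 13.38 occupy positions 2–3 → average rank (2+3)/2 = 2.5.
The 2 values of 11.55 occupy positions 6–7 → average rank (6+7)/2 = 6.5.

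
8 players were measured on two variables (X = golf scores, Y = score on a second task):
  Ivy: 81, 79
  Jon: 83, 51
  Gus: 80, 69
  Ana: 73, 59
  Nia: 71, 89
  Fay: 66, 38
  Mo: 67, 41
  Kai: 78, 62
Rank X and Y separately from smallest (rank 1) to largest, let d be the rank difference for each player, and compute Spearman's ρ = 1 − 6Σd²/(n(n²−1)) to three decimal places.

0.405

Ranks of variable 1: 7, 8, 6, 4, 3, 1, 2, 5
Ranks of variable 2: 7, 3, 6, 4, 8, 1, 2, 5
d = r₁ − r₂: 0, 5, 0, 0, -5, 0, 0, 0
d²: 0, 25, 0, 0, 25, 0, 0, 0; Σd² = 50
ρ = 1 − 6·50/(8·63) = 1 − 300/504 = 0.405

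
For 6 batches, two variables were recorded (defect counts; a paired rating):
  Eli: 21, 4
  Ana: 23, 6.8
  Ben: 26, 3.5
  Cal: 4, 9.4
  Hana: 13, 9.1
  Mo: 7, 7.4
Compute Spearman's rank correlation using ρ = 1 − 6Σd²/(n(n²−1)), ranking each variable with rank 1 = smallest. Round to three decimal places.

Ranks of variable 1: 4, 5, 6, 1, 3, 2
Ranks of variable 2: 2, 3, 1, 6, 5, 4
d = r₁ − r₂: 2, 2, 5, -5, -2, -2
d²: 4, 4, 25, 25, 4, 4; Σd² = 66
ρ = 1 − 6·66/(6·35) = 1 − 396/210 = -0.886

-0.886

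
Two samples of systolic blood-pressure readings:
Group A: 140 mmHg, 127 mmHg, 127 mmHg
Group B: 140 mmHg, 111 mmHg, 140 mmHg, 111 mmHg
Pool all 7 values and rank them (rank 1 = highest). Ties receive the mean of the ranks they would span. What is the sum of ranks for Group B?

Sorted (descending): 140, 140, 140, 127, 127, 111, 111
The 3 values of 140 occupy positions 1–3 → average rank 2.
The 2 values of 127 occupy positions 4–5 → average rank (4+5)/2 = 4.5.
The 2 values of 111 occupy positions 6–7 → average rank (6+7)/2 = 6.5.
Group B values → pooled ranks: 140→2, 111→6.5, 140→2, 111→6.5
Rank sum = 2 + 6.5 + 2 + 6.5 = 17

17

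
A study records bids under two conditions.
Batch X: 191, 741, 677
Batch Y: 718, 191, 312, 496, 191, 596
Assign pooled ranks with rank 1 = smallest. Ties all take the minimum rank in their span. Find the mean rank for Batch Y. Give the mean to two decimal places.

4.17

Sorted (ascending): 191, 191, 191, 312, 496, 596, 677, 718, 741
The 3 values of 191 occupy positions 1–3 → each gets rank 1.
Batch Y values → pooled ranks: 718→8, 191→1, 312→4, 496→5, 191→1, 596→6
Mean rank = (8 + 1 + 4 + 5 + 1 + 6) / 6 = 4.17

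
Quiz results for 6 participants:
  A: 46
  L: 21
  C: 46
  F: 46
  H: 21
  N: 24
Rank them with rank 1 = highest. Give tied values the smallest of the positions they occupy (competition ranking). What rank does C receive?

1

Sorted (descending): 46, 46, 46, 24, 21, 21
The 3 values of 46 occupy positions 1–3 → each gets rank 1.
The 2 values of 21 occupy positions 5–6 → each gets rank 5.
C has value 46 → rank 1.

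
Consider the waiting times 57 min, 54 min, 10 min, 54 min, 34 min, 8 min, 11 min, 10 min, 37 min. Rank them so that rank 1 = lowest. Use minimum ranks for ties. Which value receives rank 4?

Sorted (ascending): 8, 10, 10, 11, 34, 37, 54, 54, 57
The 2 values of 10 occupy positions 2–3 → each gets rank 2.
The 2 values of 54 occupy positions 7–8 → each gets rank 7.
Rank 4 → value 11.

11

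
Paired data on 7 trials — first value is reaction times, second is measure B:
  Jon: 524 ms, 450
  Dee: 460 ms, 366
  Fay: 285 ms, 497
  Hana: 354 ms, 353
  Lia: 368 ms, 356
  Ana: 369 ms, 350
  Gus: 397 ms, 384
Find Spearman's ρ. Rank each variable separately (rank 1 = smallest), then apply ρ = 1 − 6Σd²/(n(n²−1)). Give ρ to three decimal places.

0.107

Ranks of variable 1: 7, 6, 1, 2, 3, 4, 5
Ranks of variable 2: 6, 4, 7, 2, 3, 1, 5
d = r₁ − r₂: 1, 2, -6, 0, 0, 3, 0
d²: 1, 4, 36, 0, 0, 9, 0; Σd² = 50
ρ = 1 − 6·50/(7·48) = 1 − 300/336 = 0.107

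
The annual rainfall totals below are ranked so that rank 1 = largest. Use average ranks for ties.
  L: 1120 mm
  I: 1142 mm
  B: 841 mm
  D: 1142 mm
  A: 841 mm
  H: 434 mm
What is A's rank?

Sorted (descending): 1142, 1142, 1120, 841, 841, 434
The 2 values of 1142 occupy positions 1–2 → average rank (1+2)/2 = 1.5.
The 2 values of 841 occupy positions 4–5 → average rank (4+5)/2 = 4.5.
A has value 841 mm → rank 4.5.

4.5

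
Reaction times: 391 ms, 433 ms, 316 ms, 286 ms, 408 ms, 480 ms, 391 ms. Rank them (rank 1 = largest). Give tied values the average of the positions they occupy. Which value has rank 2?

433

Sorted (descending): 480, 433, 408, 391, 391, 316, 286
The 2 values of 391 occupy positions 4–5 → average rank (4+5)/2 = 4.5.
Rank 2 → value 433.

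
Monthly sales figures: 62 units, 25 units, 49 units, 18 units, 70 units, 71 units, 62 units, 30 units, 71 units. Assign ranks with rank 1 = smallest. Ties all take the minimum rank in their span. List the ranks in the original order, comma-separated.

Sorted (ascending): 18, 25, 30, 49, 62, 62, 70, 71, 71
The 2 values of 62 occupy positions 5–6 → each gets rank 5.
The 2 values of 71 occupy positions 8–9 → each gets rank 8.

5, 2, 4, 1, 7, 8, 5, 3, 8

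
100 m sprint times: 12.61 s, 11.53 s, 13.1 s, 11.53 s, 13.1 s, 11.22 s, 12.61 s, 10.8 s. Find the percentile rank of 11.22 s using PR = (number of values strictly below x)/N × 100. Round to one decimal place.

N = 8.
Strictly below 11.22: 1. Equal to 11.22: 1.
PR = 1/8 × 100 = 12.5

12.5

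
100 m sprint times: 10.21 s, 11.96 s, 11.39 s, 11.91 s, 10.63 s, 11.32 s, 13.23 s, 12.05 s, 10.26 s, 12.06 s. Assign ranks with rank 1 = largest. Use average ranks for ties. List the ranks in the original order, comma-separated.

Sorted (descending): 13.23, 12.06, 12.05, 11.96, 11.91, 11.39, 11.32, 10.63, 10.26, 10.21
No ties — each value takes its position as its rank.

10, 4, 6, 5, 8, 7, 1, 3, 9, 2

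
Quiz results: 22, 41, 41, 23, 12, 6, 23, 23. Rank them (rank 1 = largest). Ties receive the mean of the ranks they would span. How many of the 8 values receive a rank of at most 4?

5

Sorted (descending): 41, 41, 23, 23, 23, 22, 12, 6
The 2 values of 41 occupy positions 1–2 → average rank (1+2)/2 = 1.5.
The 3 values of 23 occupy positions 3–5 → average rank 4.
Ranks ≤ 4: {1.5, 1.5, 4, 4, 4} → 5 values.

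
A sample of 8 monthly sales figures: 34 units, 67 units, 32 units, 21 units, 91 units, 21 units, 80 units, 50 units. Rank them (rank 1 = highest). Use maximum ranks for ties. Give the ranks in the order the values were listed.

Sorted (descending): 91, 80, 67, 50, 34, 32, 21, 21
The 2 values of 21 occupy positions 7–8 → each gets rank 8.

5, 3, 6, 8, 1, 8, 2, 4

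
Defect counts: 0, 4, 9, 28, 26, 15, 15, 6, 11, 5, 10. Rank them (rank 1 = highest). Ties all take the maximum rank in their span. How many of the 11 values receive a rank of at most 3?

Sorted (descending): 28, 26, 15, 15, 11, 10, 9, 6, 5, 4, 0
The 2 values of 15 occupy positions 3–4 → each gets rank 4.
Ranks ≤ 3: {1, 2} → 2 values.

2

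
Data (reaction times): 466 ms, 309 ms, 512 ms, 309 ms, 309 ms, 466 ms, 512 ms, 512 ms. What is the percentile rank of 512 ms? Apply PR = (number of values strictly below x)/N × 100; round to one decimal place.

62.5

N = 8.
Strictly below 512: 5. Equal to 512: 3.
PR = 5/8 × 100 = 62.5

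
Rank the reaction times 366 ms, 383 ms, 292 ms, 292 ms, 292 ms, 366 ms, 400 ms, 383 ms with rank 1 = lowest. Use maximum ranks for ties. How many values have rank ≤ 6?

Sorted (ascending): 292, 292, 292, 366, 366, 383, 383, 400
The 3 values of 292 occupy positions 1–3 → each gets rank 3.
The 2 values of 366 occupy positions 4–5 → each gets rank 5.
The 2 values of 383 occupy positions 6–7 → each gets rank 7.
Ranks ≤ 6: {3, 3, 3, 5, 5} → 5 values.

5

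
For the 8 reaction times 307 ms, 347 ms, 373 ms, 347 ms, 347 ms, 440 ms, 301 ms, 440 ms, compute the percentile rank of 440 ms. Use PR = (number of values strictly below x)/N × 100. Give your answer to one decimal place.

N = 8.
Strictly below 440: 6. Equal to 440: 2.
PR = 6/8 × 100 = 75.0

75.0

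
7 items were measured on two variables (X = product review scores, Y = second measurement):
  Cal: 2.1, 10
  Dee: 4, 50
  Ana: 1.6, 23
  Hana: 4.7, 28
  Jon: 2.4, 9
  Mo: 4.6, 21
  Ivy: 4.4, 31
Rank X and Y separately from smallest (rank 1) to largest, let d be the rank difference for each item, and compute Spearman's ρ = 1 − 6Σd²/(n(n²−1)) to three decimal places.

Ranks of variable 1: 2, 4, 1, 7, 3, 6, 5
Ranks of variable 2: 2, 7, 4, 5, 1, 3, 6
d = r₁ − r₂: 0, -3, -3, 2, 2, 3, -1
d²: 0, 9, 9, 4, 4, 9, 1; Σd² = 36
ρ = 1 − 6·36/(7·48) = 1 − 216/336 = 0.357

0.357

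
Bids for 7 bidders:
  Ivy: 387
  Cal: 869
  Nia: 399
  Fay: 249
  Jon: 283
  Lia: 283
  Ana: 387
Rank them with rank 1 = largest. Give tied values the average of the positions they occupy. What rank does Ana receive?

3.5

Sorted (descending): 869, 399, 387, 387, 283, 283, 249
The 2 values of 387 occupy positions 3–4 → average rank (3+4)/2 = 3.5.
The 2 values of 283 occupy positions 5–6 → average rank (5+6)/2 = 5.5.
Ana has value 387 → rank 3.5.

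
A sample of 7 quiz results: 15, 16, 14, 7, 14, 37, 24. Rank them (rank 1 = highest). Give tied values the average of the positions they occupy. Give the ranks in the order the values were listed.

4, 3, 5.5, 7, 5.5, 1, 2

Sorted (descending): 37, 24, 16, 15, 14, 14, 7
The 2 values of 14 occupy positions 5–6 → average rank (5+6)/2 = 5.5.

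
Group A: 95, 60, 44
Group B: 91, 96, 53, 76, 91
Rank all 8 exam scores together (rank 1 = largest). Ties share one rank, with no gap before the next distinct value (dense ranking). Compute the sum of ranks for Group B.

Sorted (descending): 96, 95, 91, 91, 76, 60, 53, 44
The 2 values of 91 share dense rank 3.
Remaining distinct values take the next consecutive integers.
Group B values → pooled ranks: 91→3, 96→1, 53→6, 76→4, 91→3
Rank sum = 3 + 1 + 6 + 4 + 3 = 17

17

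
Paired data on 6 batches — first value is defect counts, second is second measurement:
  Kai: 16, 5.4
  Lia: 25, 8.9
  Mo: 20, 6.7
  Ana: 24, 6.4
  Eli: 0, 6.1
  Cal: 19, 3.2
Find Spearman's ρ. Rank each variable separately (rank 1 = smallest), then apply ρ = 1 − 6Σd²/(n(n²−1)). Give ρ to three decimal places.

Ranks of variable 1: 2, 6, 4, 5, 1, 3
Ranks of variable 2: 2, 6, 5, 4, 3, 1
d = r₁ − r₂: 0, 0, -1, 1, -2, 2
d²: 0, 0, 1, 1, 4, 4; Σd² = 10
ρ = 1 − 6·10/(6·35) = 1 − 60/210 = 0.714

0.714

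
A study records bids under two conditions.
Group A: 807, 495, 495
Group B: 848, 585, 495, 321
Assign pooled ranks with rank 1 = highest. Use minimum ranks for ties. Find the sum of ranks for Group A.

10

Sorted (descending): 848, 807, 585, 495, 495, 495, 321
The 3 values of 495 occupy positions 4–6 → each gets rank 4.
Group A values → pooled ranks: 807→2, 495→4, 495→4
Rank sum = 2 + 4 + 4 = 10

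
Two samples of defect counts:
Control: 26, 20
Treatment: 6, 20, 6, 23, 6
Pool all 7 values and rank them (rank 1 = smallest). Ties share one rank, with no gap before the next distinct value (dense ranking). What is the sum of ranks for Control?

6

Sorted (ascending): 6, 6, 6, 20, 20, 23, 26
The 3 values of 6 share dense rank 1.
The 2 values of 20 share dense rank 2.
Remaining distinct values take the next consecutive integers.
Control values → pooled ranks: 26→4, 20→2
Rank sum = 4 + 2 = 6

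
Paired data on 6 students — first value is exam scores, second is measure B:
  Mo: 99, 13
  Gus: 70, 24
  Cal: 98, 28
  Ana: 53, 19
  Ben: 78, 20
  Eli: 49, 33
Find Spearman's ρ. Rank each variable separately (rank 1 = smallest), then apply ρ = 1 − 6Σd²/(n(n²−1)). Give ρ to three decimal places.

-0.486

Ranks of variable 1: 6, 3, 5, 2, 4, 1
Ranks of variable 2: 1, 4, 5, 2, 3, 6
d = r₁ − r₂: 5, -1, 0, 0, 1, -5
d²: 25, 1, 0, 0, 1, 25; Σd² = 52
ρ = 1 − 6·52/(6·35) = 1 − 312/210 = -0.486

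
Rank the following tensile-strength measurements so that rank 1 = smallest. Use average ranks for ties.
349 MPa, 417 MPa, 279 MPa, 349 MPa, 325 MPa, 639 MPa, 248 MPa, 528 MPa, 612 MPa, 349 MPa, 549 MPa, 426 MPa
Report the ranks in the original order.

5, 7, 2, 5, 3, 12, 1, 9, 11, 5, 10, 8

Sorted (ascending): 248, 279, 325, 349, 349, 349, 417, 426, 528, 549, 612, 639
The 3 values of 349 occupy positions 4–6 → average rank 5.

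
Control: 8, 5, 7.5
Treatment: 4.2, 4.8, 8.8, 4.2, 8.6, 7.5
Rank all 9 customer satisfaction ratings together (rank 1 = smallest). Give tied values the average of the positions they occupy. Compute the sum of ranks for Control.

Sorted (ascending): 4.2, 4.2, 4.8, 5, 7.5, 7.5, 8, 8.6, 8.8
The 2 values of 4.2 occupy positions 1–2 → average rank (1+2)/2 = 1.5.
The 2 values of 7.5 occupy positions 5–6 → average rank (5+6)/2 = 5.5.
Control values → pooled ranks: 8→7, 5→4, 7.5→5.5
Rank sum = 7 + 4 + 5.5 = 16.5

16.5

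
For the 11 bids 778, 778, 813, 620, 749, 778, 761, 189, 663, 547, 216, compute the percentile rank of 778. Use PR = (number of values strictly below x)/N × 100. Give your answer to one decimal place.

63.6

N = 11.
Strictly below 778: 7. Equal to 778: 3.
PR = 7/11 × 100 = 63.6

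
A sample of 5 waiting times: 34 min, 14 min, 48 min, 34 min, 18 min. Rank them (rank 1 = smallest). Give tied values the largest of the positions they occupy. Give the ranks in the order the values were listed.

4, 1, 5, 4, 2

Sorted (ascending): 14, 18, 34, 34, 48
The 2 values of 34 occupy positions 3–4 → each gets rank 4.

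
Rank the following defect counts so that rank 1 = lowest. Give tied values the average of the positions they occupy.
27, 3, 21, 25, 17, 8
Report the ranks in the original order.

Sorted (ascending): 3, 8, 17, 21, 25, 27
No ties — each value takes its position as its rank.

6, 1, 4, 5, 3, 2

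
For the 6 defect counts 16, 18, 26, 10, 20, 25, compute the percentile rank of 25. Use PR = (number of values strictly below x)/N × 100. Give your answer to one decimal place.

N = 6.
Strictly below 25: 4. Equal to 25: 1.
PR = 4/6 × 100 = 66.7

66.7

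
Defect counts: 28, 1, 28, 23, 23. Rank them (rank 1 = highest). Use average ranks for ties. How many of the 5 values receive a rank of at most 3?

Sorted (descending): 28, 28, 23, 23, 1
The 2 values of 28 occupy positions 1–2 → average rank (1+2)/2 = 1.5.
The 2 values of 23 occupy positions 3–4 → average rank (3+4)/2 = 3.5.
Ranks ≤ 3: {1.5, 1.5} → 2 values.

2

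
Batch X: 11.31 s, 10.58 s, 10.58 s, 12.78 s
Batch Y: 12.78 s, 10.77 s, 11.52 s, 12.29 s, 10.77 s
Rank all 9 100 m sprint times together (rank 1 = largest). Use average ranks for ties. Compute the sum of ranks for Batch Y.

21.5

Sorted (descending): 12.78, 12.78, 12.29, 11.52, 11.31, 10.77, 10.77, 10.58, 10.58
The 2 values of 12.78 occupy positions 1–2 → average rank (1+2)/2 = 1.5.
The 2 values of 10.77 occupy positions 6–7 → average rank (6+7)/2 = 6.5.
The 2 values of 10.58 occupy positions 8–9 → average rank (8+9)/2 = 8.5.
Batch Y values → pooled ranks: 12.78→1.5, 10.77→6.5, 11.52→4, 12.29→3, 10.77→6.5
Rank sum = 1.5 + 6.5 + 4 + 3 + 6.5 = 21.5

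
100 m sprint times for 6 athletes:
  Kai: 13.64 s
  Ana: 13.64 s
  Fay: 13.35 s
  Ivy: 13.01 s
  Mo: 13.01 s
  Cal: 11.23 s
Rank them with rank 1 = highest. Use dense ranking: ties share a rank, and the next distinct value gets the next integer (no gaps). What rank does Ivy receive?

3

Sorted (descending): 13.64, 13.64, 13.35, 13.01, 13.01, 11.23
The 2 values of 13.64 share dense rank 1.
The 2 values of 13.01 share dense rank 3.
Remaining distinct values take the next consecutive integers.
Ivy has value 13.01 s → rank 3.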